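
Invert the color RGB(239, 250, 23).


Invert: (255-R, 255-G, 255-B)
R: 255-239 = 16
G: 255-250 = 5
B: 255-23 = 232
= RGB(16, 5, 232)


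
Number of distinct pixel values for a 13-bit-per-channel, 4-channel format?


Total bits = 13 bits/channel × 4 channels = 52 bits
Distinct pixel values = 2^52
= 4,503,599,627,370,496 pixel values


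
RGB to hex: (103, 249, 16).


R = 103 → 67 (hex)
G = 249 → F9 (hex)
B = 16 → 10 (hex)
Hex = #67F910


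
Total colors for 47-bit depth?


Colors = 2^bits = 2^47
= 140,737,488,355,328 colors


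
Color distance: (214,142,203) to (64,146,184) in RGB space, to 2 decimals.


d = √[(R₁-R₂)² + (G₁-G₂)² + (B₁-B₂)²]
d = √[(214-64)² + (142-146)² + (203-184)²]
d = √[22500 + 16 + 361]
d = √22877
d ≈ 151.25


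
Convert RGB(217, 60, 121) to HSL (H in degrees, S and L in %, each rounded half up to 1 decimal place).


Normalize: R'=217/255≈0.8510, G'=60/255≈0.2353, B'=121/255≈0.4745
Max=217/255, Min=60/255, Δ=Max-Min=157/255
L = (Max+Min)/2 = (217+60)/510 = 277/510 = 0.54313… → L = 54.3%
L > 0.5 → S = Δ/(2-Max-Min) = 157/(510-217-60) = 157/233 = 0.67381… → S = 67.4%
(the 1/255 factors cancel in S and H, so raw channel differences can be used)
Max is R' → H = 60 × (((G-B)/Δ) mod 6) = 60 × (((60-121)/157) mod 6)
  (-61)/157 = -0.3885…; negative, so add 6 → 5.6114…
  H = 60 × 5.6114… = 336.687…° → H = 336.7°
= HSL(336.7°, 67.4%, 54.3%)


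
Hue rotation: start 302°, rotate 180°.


New hue = (H + rotation) mod 360
New hue = (302 + 180) mod 360
= 482 mod 360
= 122°


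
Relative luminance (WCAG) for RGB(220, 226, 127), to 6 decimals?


Linearize each channel (sRGB transfer function): c = v/255; c_lin = c/12.92 if c ≤ 0.04045, else ((c+0.055)/1.055)^2.4
  R: 220/255 ≈ 0.862745 > 0.04045 → ((0.862745+0.055)/1.055)^2.4 ≈ 0.715694
  G: 226/255 ≈ 0.886275 > 0.04045 → ((0.886275+0.055)/1.055)^2.4 ≈ 0.760525
  B: 127/255 ≈ 0.498039 > 0.04045 → ((0.498039+0.055)/1.055)^2.4 ≈ 0.212231
R_lin = 0.715694, G_lin = 0.760525, B_lin = 0.212231
L = 0.2126×R + 0.7152×G + 0.0722×B
L = 0.2126×0.715694 + 0.7152×0.760525 + 0.0722×0.212231
L ≈ 0.711407


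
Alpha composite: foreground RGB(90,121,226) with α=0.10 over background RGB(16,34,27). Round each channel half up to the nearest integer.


C = α×F + (1-α)×B, with 1-α = 0.90
R: 0.10×90 + 0.90×16 = 9.00 + 14.40 = 23.40 → 23
G: 0.10×121 + 0.90×34 = 12.10 + 30.60 = 42.70 → 43
B: 0.10×226 + 0.90×27 = 22.60 + 24.30 = 46.90 → 47
= RGB(23, 43, 47)


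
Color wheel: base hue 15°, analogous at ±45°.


Base hue: 15°
Left analog: (15 - 45) mod 360 = 330°
Right analog: (15 + 45) mod 360 = 60°
Analogous hues = 330° and 60°


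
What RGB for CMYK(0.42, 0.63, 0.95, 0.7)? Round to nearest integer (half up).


R = 255 × (1-C) × (1-K) = 255 × 0.58 × 0.30 = 44.37 → 44
G = 255 × (1-M) × (1-K) = 255 × 0.37 × 0.30 = 28.305 → 28
B = 255 × (1-Y) × (1-K) = 255 × 0.05 × 0.30 = 3.825 → 4
= RGB(44, 28, 4)


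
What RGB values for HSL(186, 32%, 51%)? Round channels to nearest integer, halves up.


H=186°, S=0.32, L=0.51
C = (1-|2L-1|)×S = (1-|0.02|)×0.32 = 0.3136
H' = H/60 = 186/60 ≈ 3.1000; X = C×(1-|H' mod 2 - 1|) = 0.28224
m = L - C/2 = 0.51 - 0.1568 = 0.3532
Sector ⌊H'⌋ = 3 → (R',G',B') = (0.0, 0.28224, 0.3136)
RGB = ((R'+m)×255, (G'+m)×255, (B'+m)×255) = (90.066, 162.0372, 170.034)
Round half up → RGB(90, 162, 170)


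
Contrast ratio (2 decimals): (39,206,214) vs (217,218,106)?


Linearize each sRGB channel c=v/255: c/12.92 if c ≤ 0.04045 else ((c+0.055)/1.055)^2.4
L = 0.2126×R_lin + 0.7152×G_lin + 0.0722×B_lin
Color 1 (39,206,214):
  R=39: 39/255≈0.1529 > 0.04045 → ((0.1529+0.055)/1.055)^2.4 ≈ 0.02029
  G=206: 206/255≈0.8078 > 0.04045 → ((0.8078+0.055)/1.055)^2.4 ≈ 0.61721
  B=214: 214/255≈0.8392 > 0.04045 → ((0.8392+0.055)/1.055)^2.4 ≈ 0.67244
  L1 = 0.2126×0.02029 + 0.7152×0.61721 + 0.0722×0.67244 ≈ 0.49429
Color 2 (217,218,106):
  R=217: 217/255≈0.8510 > 0.04045 → ((0.8510+0.055)/1.055)^2.4 ≈ 0.69387
  G=218: 218/255≈0.8549 > 0.04045 → ((0.8549+0.055)/1.055)^2.4 ≈ 0.70110
  B=106: 106/255≈0.4157 > 0.04045 → ((0.4157+0.055)/1.055)^2.4 ≈ 0.14413
  L2 = 0.2126×0.69387 + 0.7152×0.70110 + 0.0722×0.14413 ≈ 0.65935
Lighter = 0.65935, Darker = 0.49429
Ratio = (L_lighter + 0.05) / (L_darker + 0.05)
Ratio = (0.65935 + 0.05) / (0.49429 + 0.05) = 0.70935 / 0.54429 ≈ 1.3033
Ratio ≈ 1.30:1


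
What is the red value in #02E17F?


Color: #02E17F
R = 02 = 2
G = E1 = 225
B = 7F = 127
Red = 2


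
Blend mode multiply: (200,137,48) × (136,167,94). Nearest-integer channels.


Multiply: C = A×B/255, rounded to nearest integer
R: 200×136/255 = 27200/255 ≈ 106.667 → 107
G: 137×167/255 = 22879/255 ≈ 89.722 → 90
B: 48×94/255 = 4512/255 ≈ 17.694 → 18
= RGB(107, 90, 18)


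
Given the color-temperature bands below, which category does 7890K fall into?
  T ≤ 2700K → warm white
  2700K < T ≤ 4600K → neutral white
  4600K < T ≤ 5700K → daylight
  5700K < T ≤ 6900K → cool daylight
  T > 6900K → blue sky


Temperature: 7890K
7890K > 6900K → blue sky
Classification: blue sky


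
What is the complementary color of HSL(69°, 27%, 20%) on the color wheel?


Complement = opposite side of color wheel = hue + 180°
H' = (69 + 180) mod 360 = 249°
S and L unchanged.
= HSL(249°, 27%, 20%)


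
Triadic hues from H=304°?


Triadic: equally spaced at 120° intervals
H1 = 304°
H2 = (304 + 120) mod 360 = 64°
H3 = (304 + 240) mod 360 = 184°
Triadic = 304°, 64°, 184°


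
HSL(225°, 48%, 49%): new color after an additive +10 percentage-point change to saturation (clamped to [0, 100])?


Original S = 48%
Adjustment = +10 percentage points
New S = 48 + (10) = 58
Clamp to [0, 100] → 58
= HSL(225°, 58%, 49%)


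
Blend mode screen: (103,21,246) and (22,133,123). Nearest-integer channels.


Screen: C = 255 - (255-A)×(255-B)/255, rounded to nearest integer
R: 255 - (255-103)×(255-22)/255 = 255 - 35416/255 ≈ 255 - 138.886 = 116.114 → 116
G: 255 - (255-21)×(255-133)/255 = 255 - 28548/255 ≈ 255 - 111.953 = 143.047 → 143
B: 255 - (255-246)×(255-123)/255 = 255 - 1188/255 ≈ 255 - 4.659 = 250.341 → 250
= RGB(116, 143, 250)


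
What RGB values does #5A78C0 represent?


5A → 90 (R)
78 → 120 (G)
C0 → 192 (B)
= RGB(90, 120, 192)


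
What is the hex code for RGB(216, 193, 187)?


R = 216 → D8 (hex)
G = 193 → C1 (hex)
B = 187 → BB (hex)
Hex = #D8C1BB


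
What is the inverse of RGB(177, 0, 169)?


Invert: (255-R, 255-G, 255-B)
R: 255-177 = 78
G: 255-0 = 255
B: 255-169 = 86
= RGB(78, 255, 86)


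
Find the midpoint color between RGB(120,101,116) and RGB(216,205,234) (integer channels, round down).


Midpoint: each channel = ⌊(C₁+C₂)/2⌋
R: ⌊(120+216)/2⌋ = 168
G: ⌊(101+205)/2⌋ = 153
B: ⌊(116+234)/2⌋ = 175
= RGB(168, 153, 175)


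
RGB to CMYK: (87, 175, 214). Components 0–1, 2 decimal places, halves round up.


R'=87/255≈0.3412, G'=175/255≈0.6863, B'=214/255≈0.8392
K = 1 - max(R',G',B') = 1 - 214/255 = 41/255 = 0.16078… → 0.16
(1-R'-K)/(1-K) simplifies to (max-R)/max with max = 214:
C = (214-87)/214 = 127/214 = 0.59345… → 0.59
M = (214-175)/214 = 39/214 = 0.18224… → 0.18
Y = (214-214)/214 = 0/214 = 0 → 0.00
= CMYK(0.59, 0.18, 0.00, 0.16)


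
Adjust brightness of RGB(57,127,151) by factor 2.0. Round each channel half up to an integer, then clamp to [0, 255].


Multiply each channel by 2.0, round half up, clamp to [0, 255]
R: 57×2.0 = 114
G: 127×2.0 = 254
B: 151×2.0 = 302 → clamp → 255
= RGB(114, 254, 255)


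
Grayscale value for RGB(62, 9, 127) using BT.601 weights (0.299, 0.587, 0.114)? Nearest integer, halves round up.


Gray = 0.299×R + 0.587×G + 0.114×B
Gray = 0.299×62 + 0.587×9 + 0.114×127
Gray = 18.538 + 5.283 + 14.478
Gray = 38.299 → round half up → 38
Gray = 38


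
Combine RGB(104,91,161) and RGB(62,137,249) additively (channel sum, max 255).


Additive: each channel = min(255, C₁+C₂)
R: 104+62 = 166 → 166
G: 91+137 = 228 → 228
B: 161+249 = 410 → 255
= RGB(166, 228, 255)


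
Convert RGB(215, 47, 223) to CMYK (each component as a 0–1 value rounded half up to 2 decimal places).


R'=215/255≈0.8431, G'=47/255≈0.1843, B'=223/255≈0.8745
K = 1 - max(R',G',B') = 1 - 223/255 = 32/255 = 0.12549… → 0.13
(1-R'-K)/(1-K) simplifies to (max-R)/max with max = 223:
C = (223-215)/223 = 8/223 = 0.03587… → 0.04
M = (223-47)/223 = 176/223 = 0.78923… → 0.79
Y = (223-223)/223 = 0/223 = 0 → 0.00
= CMYK(0.04, 0.79, 0.00, 0.13)


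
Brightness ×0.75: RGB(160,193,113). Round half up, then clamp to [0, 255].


Multiply each channel by 0.75, round half up, clamp to [0, 255]
R: 160×0.75 = 120
G: 193×0.75 = 144.75 → round → 145
B: 113×0.75 = 84.75 → round → 85
= RGB(120, 145, 85)


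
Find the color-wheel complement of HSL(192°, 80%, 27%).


Complement = opposite side of color wheel = hue + 180°
H' = (192 + 180) mod 360 = 12°
S and L unchanged.
= HSL(12°, 80%, 27%)


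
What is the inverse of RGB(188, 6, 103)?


Invert: (255-R, 255-G, 255-B)
R: 255-188 = 67
G: 255-6 = 249
B: 255-103 = 152
= RGB(67, 249, 152)


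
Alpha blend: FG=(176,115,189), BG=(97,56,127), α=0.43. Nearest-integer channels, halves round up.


C = α×F + (1-α)×B, with 1-α = 0.57
R: 0.43×176 + 0.57×97 = 75.68 + 55.29 = 130.97 → 131
G: 0.43×115 + 0.57×56 = 49.45 + 31.92 = 81.37 → 81
B: 0.43×189 + 0.57×127 = 81.27 + 72.39 = 153.66 → 154
= RGB(131, 81, 154)


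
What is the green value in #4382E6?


Color: #4382E6
R = 43 = 67
G = 82 = 130
B = E6 = 230
Green = 130


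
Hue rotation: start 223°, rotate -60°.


New hue = (H + rotation) mod 360
New hue = (223 -60) mod 360
= 163 mod 360
= 163°


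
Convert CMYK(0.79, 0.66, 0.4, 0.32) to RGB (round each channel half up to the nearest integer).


R = 255 × (1-C) × (1-K) = 255 × 0.21 × 0.68 = 36.414 → 36
G = 255 × (1-M) × (1-K) = 255 × 0.34 × 0.68 = 58.956 → 59
B = 255 × (1-Y) × (1-K) = 255 × 0.60 × 0.68 = 104.04 → 104
= RGB(36, 59, 104)


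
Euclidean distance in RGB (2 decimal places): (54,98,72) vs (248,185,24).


d = √[(R₁-R₂)² + (G₁-G₂)² + (B₁-B₂)²]
d = √[(54-248)² + (98-185)² + (72-24)²]
d = √[37636 + 7569 + 2304]
d = √47509
d ≈ 217.97


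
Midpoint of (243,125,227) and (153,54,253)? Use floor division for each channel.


Midpoint: each channel = ⌊(C₁+C₂)/2⌋
R: ⌊(243+153)/2⌋ = 198
G: ⌊(125+54)/2⌋ = 89
B: ⌊(227+253)/2⌋ = 240
= RGB(198, 89, 240)


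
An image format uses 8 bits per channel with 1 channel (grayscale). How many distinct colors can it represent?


Total bits = 8 bits/channel × 1 channels = 8 bits
Distinct colors = 2^8
= 256 colors


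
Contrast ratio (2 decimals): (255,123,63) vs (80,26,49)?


Linearize each sRGB channel c=v/255: c/12.92 if c ≤ 0.04045 else ((c+0.055)/1.055)^2.4
L = 0.2126×R_lin + 0.7152×G_lin + 0.0722×B_lin
Color 1 (255,123,63):
  R=255: 255/255≈1.0000 > 0.04045 → ((1.0000+0.055)/1.055)^2.4 ≈ 1.00000
  G=123: 123/255≈0.4824 > 0.04045 → ((0.4824+0.055)/1.055)^2.4 ≈ 0.19807
  B=63: 63/255≈0.2471 > 0.04045 → ((0.2471+0.055)/1.055)^2.4 ≈ 0.04971
  L1 = 0.2126×1.00000 + 0.7152×0.19807 + 0.0722×0.04971 ≈ 0.35785
Color 2 (80,26,49):
  R=80: 80/255≈0.3137 > 0.04045 → ((0.3137+0.055)/1.055)^2.4 ≈ 0.08022
  G=26: 26/255≈0.1020 > 0.04045 → ((0.1020+0.055)/1.055)^2.4 ≈ 0.01033
  B=49: 49/255≈0.1922 > 0.04045 → ((0.1922+0.055)/1.055)^2.4 ≈ 0.03071
  L2 = 0.2126×0.08022 + 0.7152×0.01033 + 0.0722×0.03071 ≈ 0.02666
Lighter = 0.35785, Darker = 0.02666
Ratio = (L_lighter + 0.05) / (L_darker + 0.05)
Ratio = (0.35785 + 0.05) / (0.02666 + 0.05) = 0.40785 / 0.07666 ≈ 5.3202
Ratio ≈ 5.32:1


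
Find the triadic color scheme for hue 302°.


Triadic: equally spaced at 120° intervals
H1 = 302°
H2 = (302 + 120) mod 360 = 62°
H3 = (302 + 240) mod 360 = 182°
Triadic = 302°, 62°, 182°


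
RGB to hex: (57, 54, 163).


R = 57 → 39 (hex)
G = 54 → 36 (hex)
B = 163 → A3 (hex)
Hex = #3936A3


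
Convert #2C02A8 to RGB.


2C → 44 (R)
02 → 2 (G)
A8 → 168 (B)
= RGB(44, 2, 168)


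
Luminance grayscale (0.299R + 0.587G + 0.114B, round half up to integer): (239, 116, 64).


Gray = 0.299×R + 0.587×G + 0.114×B
Gray = 0.299×239 + 0.587×116 + 0.114×64
Gray = 71.461 + 68.092 + 7.296
Gray = 146.849 → round half up → 147
Gray = 147


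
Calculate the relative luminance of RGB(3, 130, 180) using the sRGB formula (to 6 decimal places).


Linearize each channel (sRGB transfer function): c = v/255; c_lin = c/12.92 if c ≤ 0.04045, else ((c+0.055)/1.055)^2.4
  R: 3/255 ≈ 0.011765 ≤ 0.04045 → 0.011765/12.92 ≈ 0.000911
  G: 130/255 ≈ 0.509804 > 0.04045 → ((0.509804+0.055)/1.055)^2.4 ≈ 0.223228
  B: 180/255 ≈ 0.705882 > 0.04045 → ((0.705882+0.055)/1.055)^2.4 ≈ 0.456411
R_lin = 0.000911, G_lin = 0.223228, B_lin = 0.456411
L = 0.2126×R + 0.7152×G + 0.0722×B
L = 0.2126×0.000911 + 0.7152×0.223228 + 0.0722×0.456411
L ≈ 0.192799


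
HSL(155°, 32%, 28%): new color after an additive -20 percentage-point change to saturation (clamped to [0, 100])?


Original S = 32%
Adjustment = -20 percentage points
New S = 32 + (-20) = 12
Clamp to [0, 100] → 12
= HSL(155°, 12%, 28%)


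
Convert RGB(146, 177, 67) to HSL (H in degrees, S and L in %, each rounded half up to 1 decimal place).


Normalize: R'=146/255≈0.5725, G'=177/255≈0.6941, B'=67/255≈0.2627
Max=177/255, Min=67/255, Δ=Max-Min=110/255
L = (Max+Min)/2 = (177+67)/510 = 244/510 = 0.47843… → L = 47.8%
L ≤ 0.5 → S = Δ/(Max+Min) = 110/(177+67) = 110/244 = 0.45081… → S = 45.1%
(the 1/255 factors cancel in S and H, so raw channel differences can be used)
Max is G' → H = 60 × ((B-R)/Δ + 2) = 60 × ((67-146)/110 + 2)
  -79/110 + 2 = -0.7181… + 2 = 1.2818…
  H = 60 × 1.2818… = 76.909…° → H = 76.9°
= HSL(76.9°, 45.1%, 47.8%)


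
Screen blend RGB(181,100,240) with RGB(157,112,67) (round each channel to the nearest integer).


Screen: C = 255 - (255-A)×(255-B)/255, rounded to nearest integer
R: 255 - (255-181)×(255-157)/255 = 255 - 7252/255 ≈ 255 - 28.439 = 226.561 → 227
G: 255 - (255-100)×(255-112)/255 = 255 - 22165/255 ≈ 255 - 86.922 = 168.078 → 168
B: 255 - (255-240)×(255-67)/255 = 255 - 2820/255 ≈ 255 - 11.059 = 243.941 → 244
= RGB(227, 168, 244)


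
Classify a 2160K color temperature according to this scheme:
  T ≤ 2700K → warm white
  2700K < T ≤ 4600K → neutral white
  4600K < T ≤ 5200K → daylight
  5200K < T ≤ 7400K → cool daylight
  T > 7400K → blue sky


Temperature: 2160K
2160K ≤ 2700K → warm white
Classification: warm white


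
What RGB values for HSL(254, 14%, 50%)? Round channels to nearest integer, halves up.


H=254°, S=0.14, L=0.50
C = (1-|2L-1|)×S = (1-|0.00|)×0.14 = 0.14
H' = H/60 = 254/60 ≈ 4.2333; X = C×(1-|H' mod 2 - 1|) ≈ 0.0327
m = L - C/2 = 0.50 - 0.07 = 0.43
Sector ⌊H'⌋ = 4 → (R',G',B') = (≈0.0327, 0.0, 0.14)
RGB = ((R'+m)×255, (G'+m)×255, (B'+m)×255) = (117.98, 109.65, 145.35)
Round half up → RGB(118, 110, 145)


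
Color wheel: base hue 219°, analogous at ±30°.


Base hue: 219°
Left analog: (219 - 30) mod 360 = 189°
Right analog: (219 + 30) mod 360 = 249°
Analogous hues = 189° and 249°


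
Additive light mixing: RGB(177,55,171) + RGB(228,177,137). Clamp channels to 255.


Additive: each channel = min(255, C₁+C₂)
R: 177+228 = 405 → 255
G: 55+177 = 232 → 232
B: 171+137 = 308 → 255
= RGB(255, 232, 255)


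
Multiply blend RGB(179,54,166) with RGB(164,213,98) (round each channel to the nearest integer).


Multiply: C = A×B/255, rounded to nearest integer
R: 179×164/255 = 29356/255 ≈ 115.122 → 115
G: 54×213/255 = 11502/255 ≈ 45.106 → 45
B: 166×98/255 = 16268/255 ≈ 63.796 → 64
= RGB(115, 45, 64)


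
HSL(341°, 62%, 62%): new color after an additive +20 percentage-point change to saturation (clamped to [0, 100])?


Original S = 62%
Adjustment = +20 percentage points
New S = 62 + (20) = 82
Clamp to [0, 100] → 82
= HSL(341°, 82%, 62%)


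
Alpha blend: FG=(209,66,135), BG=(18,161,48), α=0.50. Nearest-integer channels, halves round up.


C = α×F + (1-α)×B, with 1-α = 0.50
R: 0.50×209 + 0.50×18 = 104.50 + 9.00 = 113.50 → 114
G: 0.50×66 + 0.50×161 = 33.00 + 80.50 = 113.50 → 114
B: 0.50×135 + 0.50×48 = 67.50 + 24.00 = 91.50 → 92
= RGB(114, 114, 92)


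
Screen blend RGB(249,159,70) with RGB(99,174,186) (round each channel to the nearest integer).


Screen: C = 255 - (255-A)×(255-B)/255, rounded to nearest integer
R: 255 - (255-249)×(255-99)/255 = 255 - 936/255 ≈ 255 - 3.671 = 251.329 → 251
G: 255 - (255-159)×(255-174)/255 = 255 - 7776/255 ≈ 255 - 30.494 = 224.506 → 225
B: 255 - (255-70)×(255-186)/255 = 255 - 12765/255 ≈ 255 - 50.059 = 204.941 → 205
= RGB(251, 225, 205)


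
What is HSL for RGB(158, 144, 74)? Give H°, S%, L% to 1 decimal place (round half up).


Normalize: R'=158/255≈0.6196, G'=144/255≈0.5647, B'=74/255≈0.2902
Max=158/255, Min=74/255, Δ=Max-Min=84/255
L = (Max+Min)/2 = (158+74)/510 = 232/510 = 0.45490… → L = 45.5%
L ≤ 0.5 → S = Δ/(Max+Min) = 84/(158+74) = 84/232 = 0.36206… → S = 36.2%
(the 1/255 factors cancel in S and H, so raw channel differences can be used)
Max is R' → H = 60 × (((G-B)/Δ) mod 6) = 60 × (((144-74)/84) mod 6)
  70/84 = 0.8333…
  H = 60 × 0.8333… = 50° → H = 50.0°
= HSL(50.0°, 36.2%, 45.5%)


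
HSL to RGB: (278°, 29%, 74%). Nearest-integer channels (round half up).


H=278°, S=0.29, L=0.74
C = (1-|2L-1|)×S = (1-|0.48|)×0.29 = 0.1508
H' = H/60 = 278/60 ≈ 4.6333; X = C×(1-|H' mod 2 - 1|) ≈ 0.0955
m = L - C/2 = 0.74 - 0.0754 = 0.6646
Sector ⌊H'⌋ = 4 → (R',G',B') = (≈0.0955, 0.0, 0.1508)
RGB = ((R'+m)×255, (G'+m)×255, (B'+m)×255) = (193.8272, 169.473, 207.927)
Round half up → RGB(194, 169, 208)


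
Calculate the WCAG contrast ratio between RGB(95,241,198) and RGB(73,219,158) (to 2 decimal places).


Linearize each sRGB channel c=v/255: c/12.92 if c ≤ 0.04045 else ((c+0.055)/1.055)^2.4
L = 0.2126×R_lin + 0.7152×G_lin + 0.0722×B_lin
Color 1 (95,241,198):
  R=95: 95/255≈0.3725 > 0.04045 → ((0.3725+0.055)/1.055)^2.4 ≈ 0.11444
  G=241: 241/255≈0.9451 > 0.04045 → ((0.9451+0.055)/1.055)^2.4 ≈ 0.87962
  B=198: 198/255≈0.7765 > 0.04045 → ((0.7765+0.055)/1.055)^2.4 ≈ 0.56471
  L1 = 0.2126×0.11444 + 0.7152×0.87962 + 0.0722×0.56471 ≈ 0.69421
Color 2 (73,219,158):
  R=73: 73/255≈0.2863 > 0.04045 → ((0.2863+0.055)/1.055)^2.4 ≈ 0.06663
  G=219: 219/255≈0.8588 > 0.04045 → ((0.8588+0.055)/1.055)^2.4 ≈ 0.70838
  B=158: 158/255≈0.6196 > 0.04045 → ((0.6196+0.055)/1.055)^2.4 ≈ 0.34191
  L2 = 0.2126×0.06663 + 0.7152×0.70838 + 0.0722×0.34191 ≈ 0.54548
Lighter = 0.69421, Darker = 0.54548
Ratio = (L_lighter + 0.05) / (L_darker + 0.05)
Ratio = (0.69421 + 0.05) / (0.54548 + 0.05) = 0.74421 / 0.59548 ≈ 1.2498
Ratio ≈ 1.25:1


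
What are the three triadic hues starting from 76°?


Triadic: equally spaced at 120° intervals
H1 = 76°
H2 = (76 + 120) mod 360 = 196°
H3 = (76 + 240) mod 360 = 316°
Triadic = 76°, 196°, 316°


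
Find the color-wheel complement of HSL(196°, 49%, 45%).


Complement = opposite side of color wheel = hue + 180°
H' = (196 + 180) mod 360 = 16°
S and L unchanged.
= HSL(16°, 49%, 45%)


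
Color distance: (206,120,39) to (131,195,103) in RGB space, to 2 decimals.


d = √[(R₁-R₂)² + (G₁-G₂)² + (B₁-B₂)²]
d = √[(206-131)² + (120-195)² + (39-103)²]
d = √[5625 + 5625 + 4096]
d = √15346
d ≈ 123.88


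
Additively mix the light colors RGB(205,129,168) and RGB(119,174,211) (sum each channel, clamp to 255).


Additive: each channel = min(255, C₁+C₂)
R: 205+119 = 324 → 255
G: 129+174 = 303 → 255
B: 168+211 = 379 → 255
= RGB(255, 255, 255)


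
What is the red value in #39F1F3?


Color: #39F1F3
R = 39 = 57
G = F1 = 241
B = F3 = 243
Red = 57


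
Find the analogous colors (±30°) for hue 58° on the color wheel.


Base hue: 58°
Left analog: (58 - 30) mod 360 = 28°
Right analog: (58 + 30) mod 360 = 88°
Analogous hues = 28° and 88°


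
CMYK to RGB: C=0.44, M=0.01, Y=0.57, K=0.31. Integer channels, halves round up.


R = 255 × (1-C) × (1-K) = 255 × 0.56 × 0.69 = 98.532 → 99
G = 255 × (1-M) × (1-K) = 255 × 0.99 × 0.69 = 174.1905 → 174
B = 255 × (1-Y) × (1-K) = 255 × 0.43 × 0.69 = 75.6585 → 76
= RGB(99, 174, 76)


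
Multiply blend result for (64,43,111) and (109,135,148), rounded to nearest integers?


Multiply: C = A×B/255, rounded to nearest integer
R: 64×109/255 = 6976/255 ≈ 27.357 → 27
G: 43×135/255 = 5805/255 ≈ 22.765 → 23
B: 111×148/255 = 16428/255 ≈ 64.424 → 64
= RGB(27, 23, 64)


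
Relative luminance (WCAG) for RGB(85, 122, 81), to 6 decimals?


Linearize each channel (sRGB transfer function): c = v/255; c_lin = c/12.92 if c ≤ 0.04045, else ((c+0.055)/1.055)^2.4
  R: 85/255 ≈ 0.333333 > 0.04045 → ((0.333333+0.055)/1.055)^2.4 ≈ 0.090842
  G: 122/255 ≈ 0.478431 > 0.04045 → ((0.478431+0.055)/1.055)^2.4 ≈ 0.194618
  B: 81/255 ≈ 0.317647 > 0.04045 → ((0.317647+0.055)/1.055)^2.4 ≈ 0.082283
R_lin = 0.090842, G_lin = 0.194618, B_lin = 0.082283
L = 0.2126×R + 0.7152×G + 0.0722×B
L = 0.2126×0.090842 + 0.7152×0.194618 + 0.0722×0.082283
L ≈ 0.164444


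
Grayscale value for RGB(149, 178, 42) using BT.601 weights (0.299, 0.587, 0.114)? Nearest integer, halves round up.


Gray = 0.299×R + 0.587×G + 0.114×B
Gray = 0.299×149 + 0.587×178 + 0.114×42
Gray = 44.551 + 104.486 + 4.788
Gray = 153.825 → round half up → 154
Gray = 154


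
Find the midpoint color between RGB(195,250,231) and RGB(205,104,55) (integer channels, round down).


Midpoint: each channel = ⌊(C₁+C₂)/2⌋
R: ⌊(195+205)/2⌋ = 200
G: ⌊(250+104)/2⌋ = 177
B: ⌊(231+55)/2⌋ = 143
= RGB(200, 177, 143)


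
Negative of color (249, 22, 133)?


Invert: (255-R, 255-G, 255-B)
R: 255-249 = 6
G: 255-22 = 233
B: 255-133 = 122
= RGB(6, 233, 122)


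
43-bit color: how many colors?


Colors = 2^bits = 2^43
= 8,796,093,022,208 colors


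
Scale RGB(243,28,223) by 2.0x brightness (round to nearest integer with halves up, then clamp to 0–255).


Multiply each channel by 2.0, round half up, clamp to [0, 255]
R: 243×2.0 = 486 → clamp → 255
G: 28×2.0 = 56
B: 223×2.0 = 446 → clamp → 255
= RGB(255, 56, 255)


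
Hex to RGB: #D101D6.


D1 → 209 (R)
01 → 1 (G)
D6 → 214 (B)
= RGB(209, 1, 214)


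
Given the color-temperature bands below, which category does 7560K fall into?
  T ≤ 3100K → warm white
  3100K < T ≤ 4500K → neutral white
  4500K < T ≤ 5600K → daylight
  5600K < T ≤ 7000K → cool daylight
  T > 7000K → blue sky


Temperature: 7560K
7560K > 7000K → blue sky
Classification: blue sky


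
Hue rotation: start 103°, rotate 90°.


New hue = (H + rotation) mod 360
New hue = (103 + 90) mod 360
= 193 mod 360
= 193°


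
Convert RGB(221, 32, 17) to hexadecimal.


R = 221 → DD (hex)
G = 32 → 20 (hex)
B = 17 → 11 (hex)
Hex = #DD2011


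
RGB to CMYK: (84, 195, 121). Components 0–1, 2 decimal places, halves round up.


R'=84/255≈0.3294, G'=195/255≈0.7647, B'=121/255≈0.4745
K = 1 - max(R',G',B') = 1 - 195/255 = 60/255 = 0.23529… → 0.24
(1-R'-K)/(1-K) simplifies to (max-R)/max with max = 195:
C = (195-84)/195 = 111/195 = 0.56923… → 0.57
M = (195-195)/195 = 0/195 = 0 → 0.00
Y = (195-121)/195 = 74/195 = 0.37948… → 0.38
= CMYK(0.57, 0.00, 0.38, 0.24)


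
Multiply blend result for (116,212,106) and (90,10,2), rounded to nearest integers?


Multiply: C = A×B/255, rounded to nearest integer
R: 116×90/255 = 10440/255 ≈ 40.941 → 41
G: 212×10/255 = 2120/255 ≈ 8.314 → 8
B: 106×2/255 = 212/255 ≈ 0.831 → 1
= RGB(41, 8, 1)


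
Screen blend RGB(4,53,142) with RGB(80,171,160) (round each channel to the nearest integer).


Screen: C = 255 - (255-A)×(255-B)/255, rounded to nearest integer
R: 255 - (255-4)×(255-80)/255 = 255 - 43925/255 ≈ 255 - 172.255 = 82.745 → 83
G: 255 - (255-53)×(255-171)/255 = 255 - 16968/255 ≈ 255 - 66.541 = 188.459 → 188
B: 255 - (255-142)×(255-160)/255 = 255 - 10735/255 ≈ 255 - 42.098 = 212.902 → 213
= RGB(83, 188, 213)


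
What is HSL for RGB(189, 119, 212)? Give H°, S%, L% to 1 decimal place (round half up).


Normalize: R'=189/255≈0.7412, G'=119/255≈0.4667, B'=212/255≈0.8314
Max=212/255, Min=119/255, Δ=Max-Min=93/255
L = (Max+Min)/2 = (212+119)/510 = 331/510 = 0.64901… → L = 64.9%
L > 0.5 → S = Δ/(2-Max-Min) = 93/(510-212-119) = 93/179 = 0.51955… → S = 52.0%
(the 1/255 factors cancel in S and H, so raw channel differences can be used)
Max is B' → H = 60 × ((R-G)/Δ + 4) = 60 × ((189-119)/93 + 4)
  70/93 + 4 = 0.7526… + 4 = 4.7526…
  H = 60 × 4.7526… = 285.161…° → H = 285.2°
= HSL(285.2°, 52.0%, 64.9%)


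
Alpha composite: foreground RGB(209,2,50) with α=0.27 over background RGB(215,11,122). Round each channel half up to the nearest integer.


C = α×F + (1-α)×B, with 1-α = 0.73
R: 0.27×209 + 0.73×215 = 56.43 + 156.95 = 213.38 → 213
G: 0.27×2 + 0.73×11 = 0.54 + 8.03 = 8.57 → 9
B: 0.27×50 + 0.73×122 = 13.50 + 89.06 = 102.56 → 103
= RGB(213, 9, 103)


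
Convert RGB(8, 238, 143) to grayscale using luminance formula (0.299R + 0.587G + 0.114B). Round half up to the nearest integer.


Gray = 0.299×R + 0.587×G + 0.114×B
Gray = 0.299×8 + 0.587×238 + 0.114×143
Gray = 2.392 + 139.706 + 16.302
Gray = 158.400 → round half up → 158
Gray = 158


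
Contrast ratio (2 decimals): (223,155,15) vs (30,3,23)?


Linearize each sRGB channel c=v/255: c/12.92 if c ≤ 0.04045 else ((c+0.055)/1.055)^2.4
L = 0.2126×R_lin + 0.7152×G_lin + 0.0722×B_lin
Color 1 (223,155,15):
  R=223: 223/255≈0.8745 > 0.04045 → ((0.8745+0.055)/1.055)^2.4 ≈ 0.73791
  G=155: 155/255≈0.6078 > 0.04045 → ((0.6078+0.055)/1.055)^2.4 ≈ 0.32778
  B=15: 15/255≈0.0588 > 0.04045 → ((0.0588+0.055)/1.055)^2.4 ≈ 0.00478
  L1 = 0.2126×0.73791 + 0.7152×0.32778 + 0.0722×0.00478 ≈ 0.39165
Color 2 (30,3,23):
  R=30: 30/255≈0.1176 > 0.04045 → ((0.1176+0.055)/1.055)^2.4 ≈ 0.01298
  G=3: 3/255≈0.0118 ≤ 0.04045 → 0.0118/12.92 ≈ 0.00091
  B=23: 23/255≈0.0902 > 0.04045 → ((0.0902+0.055)/1.055)^2.4 ≈ 0.00857
  L2 = 0.2126×0.01298 + 0.7152×0.00091 + 0.0722×0.00857 ≈ 0.00403
Lighter = 0.39165, Darker = 0.00403
Ratio = (L_lighter + 0.05) / (L_darker + 0.05)
Ratio = (0.39165 + 0.05) / (0.00403 + 0.05) = 0.44165 / 0.05403 ≈ 8.1742
Ratio ≈ 8.17:1


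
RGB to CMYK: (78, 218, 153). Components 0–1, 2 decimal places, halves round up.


R'=78/255≈0.3059, G'=218/255≈0.8549, B'=153/255≈0.6000
K = 1 - max(R',G',B') = 1 - 218/255 = 37/255 = 0.14509… → 0.15
(1-R'-K)/(1-K) simplifies to (max-R)/max with max = 218:
C = (218-78)/218 = 140/218 = 0.64220… → 0.64
M = (218-218)/218 = 0/218 = 0 → 0.00
Y = (218-153)/218 = 65/218 = 0.29816… → 0.30
= CMYK(0.64, 0.00, 0.30, 0.15)


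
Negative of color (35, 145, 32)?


Invert: (255-R, 255-G, 255-B)
R: 255-35 = 220
G: 255-145 = 110
B: 255-32 = 223
= RGB(220, 110, 223)


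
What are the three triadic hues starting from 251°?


Triadic: equally spaced at 120° intervals
H1 = 251°
H2 = (251 + 120) mod 360 = 11°
H3 = (251 + 240) mod 360 = 131°
Triadic = 251°, 11°, 131°


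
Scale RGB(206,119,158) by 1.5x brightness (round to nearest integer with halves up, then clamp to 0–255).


Multiply each channel by 1.5, round half up, clamp to [0, 255]
R: 206×1.5 = 309 → clamp → 255
G: 119×1.5 = 178.5 → round → 179
B: 158×1.5 = 237
= RGB(255, 179, 237)


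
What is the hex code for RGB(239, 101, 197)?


R = 239 → EF (hex)
G = 101 → 65 (hex)
B = 197 → C5 (hex)
Hex = #EF65C5


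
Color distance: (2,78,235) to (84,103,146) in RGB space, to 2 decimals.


d = √[(R₁-R₂)² + (G₁-G₂)² + (B₁-B₂)²]
d = √[(2-84)² + (78-103)² + (235-146)²]
d = √[6724 + 625 + 7921]
d = √15270
d ≈ 123.57


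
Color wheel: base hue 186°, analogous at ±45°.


Base hue: 186°
Left analog: (186 - 45) mod 360 = 141°
Right analog: (186 + 45) mod 360 = 231°
Analogous hues = 141° and 231°


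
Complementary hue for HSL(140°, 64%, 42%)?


Complement = opposite side of color wheel = hue + 180°
H' = (140 + 180) mod 360 = 320°
S and L unchanged.
= HSL(320°, 64%, 42%)


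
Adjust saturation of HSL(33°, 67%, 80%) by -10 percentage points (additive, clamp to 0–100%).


Original S = 67%
Adjustment = -10 percentage points
New S = 67 + (-10) = 57
Clamp to [0, 100] → 57
= HSL(33°, 57%, 80%)


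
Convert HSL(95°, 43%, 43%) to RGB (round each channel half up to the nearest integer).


H=95°, S=0.43, L=0.43
C = (1-|2L-1|)×S = (1-|-0.14|)×0.43 = 0.3698
H' = H/60 = 95/60 ≈ 1.5833; X = C×(1-|H' mod 2 - 1|) ≈ 0.1541
m = L - C/2 = 0.43 - 0.1849 = 0.2451
Sector ⌊H'⌋ = 1 → (R',G',B') = (≈0.1541, 0.3698, 0.0)
RGB = ((R'+m)×255, (G'+m)×255, (B'+m)×255) = (101.79175, 156.7995, 62.5005)
Round half up → RGB(102, 157, 63)


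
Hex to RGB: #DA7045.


DA → 218 (R)
70 → 112 (G)
45 → 69 (B)
= RGB(218, 112, 69)


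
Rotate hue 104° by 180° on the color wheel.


New hue = (H + rotation) mod 360
New hue = (104 + 180) mod 360
= 284 mod 360
= 284°


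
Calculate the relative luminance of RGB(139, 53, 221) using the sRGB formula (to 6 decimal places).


Linearize each channel (sRGB transfer function): c = v/255; c_lin = c/12.92 if c ≤ 0.04045, else ((c+0.055)/1.055)^2.4
  R: 139/255 ≈ 0.545098 > 0.04045 → ((0.545098+0.055)/1.055)^2.4 ≈ 0.258183
  G: 53/255 ≈ 0.207843 > 0.04045 → ((0.207843+0.055)/1.055)^2.4 ≈ 0.035601
  B: 221/255 ≈ 0.866667 > 0.04045 → ((0.866667+0.055)/1.055)^2.4 ≈ 0.723055
R_lin = 0.258183, G_lin = 0.035601, B_lin = 0.723055
L = 0.2126×R + 0.7152×G + 0.0722×B
L = 0.2126×0.258183 + 0.7152×0.035601 + 0.0722×0.723055
L ≈ 0.132556


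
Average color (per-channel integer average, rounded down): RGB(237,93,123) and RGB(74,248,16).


Midpoint: each channel = ⌊(C₁+C₂)/2⌋
R: ⌊(237+74)/2⌋ = 155
G: ⌊(93+248)/2⌋ = 170
B: ⌊(123+16)/2⌋ = 69
= RGB(155, 170, 69)


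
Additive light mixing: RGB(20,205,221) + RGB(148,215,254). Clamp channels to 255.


Additive: each channel = min(255, C₁+C₂)
R: 20+148 = 168 → 168
G: 205+215 = 420 → 255
B: 221+254 = 475 → 255
= RGB(168, 255, 255)


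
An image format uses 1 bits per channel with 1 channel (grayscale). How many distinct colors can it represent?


Total bits = 1 bits/channel × 1 channels = 1 bits
Distinct colors = 2^1
= 2 colors


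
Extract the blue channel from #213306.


Color: #213306
R = 21 = 33
G = 33 = 51
B = 06 = 6
Blue = 6


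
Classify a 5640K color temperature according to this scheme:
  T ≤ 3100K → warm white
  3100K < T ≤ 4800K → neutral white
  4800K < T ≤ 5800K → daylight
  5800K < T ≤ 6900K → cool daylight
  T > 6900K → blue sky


Temperature: 5640K
4800K < 5640K ≤ 5800K → daylight
Classification: daylight


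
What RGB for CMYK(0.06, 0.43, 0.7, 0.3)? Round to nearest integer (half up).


R = 255 × (1-C) × (1-K) = 255 × 0.94 × 0.70 = 167.79 → 168
G = 255 × (1-M) × (1-K) = 255 × 0.57 × 0.70 = 101.745 → 102
B = 255 × (1-Y) × (1-K) = 255 × 0.30 × 0.70 = 53.55 → 54
= RGB(168, 102, 54)


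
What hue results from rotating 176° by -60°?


New hue = (H + rotation) mod 360
New hue = (176 -60) mod 360
= 116 mod 360
= 116°


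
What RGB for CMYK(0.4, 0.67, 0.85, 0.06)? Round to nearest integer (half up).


R = 255 × (1-C) × (1-K) = 255 × 0.60 × 0.94 = 143.82 → 144
G = 255 × (1-M) × (1-K) = 255 × 0.33 × 0.94 = 79.101 → 79
B = 255 × (1-Y) × (1-K) = 255 × 0.15 × 0.94 = 35.955 → 36
= RGB(144, 79, 36)


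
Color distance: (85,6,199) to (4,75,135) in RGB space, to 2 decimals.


d = √[(R₁-R₂)² + (G₁-G₂)² + (B₁-B₂)²]
d = √[(85-4)² + (6-75)² + (199-135)²]
d = √[6561 + 4761 + 4096]
d = √15418
d ≈ 124.17


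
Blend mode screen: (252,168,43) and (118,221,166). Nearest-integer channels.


Screen: C = 255 - (255-A)×(255-B)/255, rounded to nearest integer
R: 255 - (255-252)×(255-118)/255 = 255 - 411/255 ≈ 255 - 1.612 = 253.388 → 253
G: 255 - (255-168)×(255-221)/255 = 255 - 2958/255 ≈ 255 - 11.600 = 243.400 → 243
B: 255 - (255-43)×(255-166)/255 = 255 - 18868/255 ≈ 255 - 73.992 = 181.008 → 181
= RGB(253, 243, 181)


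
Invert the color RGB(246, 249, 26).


Invert: (255-R, 255-G, 255-B)
R: 255-246 = 9
G: 255-249 = 6
B: 255-26 = 229
= RGB(9, 6, 229)


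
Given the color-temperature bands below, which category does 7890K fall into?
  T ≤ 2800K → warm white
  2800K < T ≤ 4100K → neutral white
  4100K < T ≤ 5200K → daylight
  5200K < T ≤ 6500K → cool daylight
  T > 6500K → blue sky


Temperature: 7890K
7890K > 6500K → blue sky
Classification: blue sky


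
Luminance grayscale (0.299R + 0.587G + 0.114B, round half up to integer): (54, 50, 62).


Gray = 0.299×R + 0.587×G + 0.114×B
Gray = 0.299×54 + 0.587×50 + 0.114×62
Gray = 16.146 + 29.350 + 7.068
Gray = 52.564 → round half up → 53
Gray = 53


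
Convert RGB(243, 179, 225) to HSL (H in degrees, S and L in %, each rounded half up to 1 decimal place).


Normalize: R'=243/255≈0.9529, G'=179/255≈0.7020, B'=225/255≈0.8824
Max=243/255, Min=179/255, Δ=Max-Min=64/255
L = (Max+Min)/2 = (243+179)/510 = 422/510 = 0.82745… → L = 82.7%
L > 0.5 → S = Δ/(2-Max-Min) = 64/(510-243-179) = 64/88 = 0.72727… → S = 72.7%
(the 1/255 factors cancel in S and H, so raw channel differences can be used)
Max is R' → H = 60 × (((G-B)/Δ) mod 6) = 60 × (((179-225)/64) mod 6)
  (-46)/64 = -0.7187…; negative, so add 6 → 5.2812…
  H = 60 × 5.2812… = 316.875° → H = 316.9°
= HSL(316.9°, 72.7%, 82.7%)


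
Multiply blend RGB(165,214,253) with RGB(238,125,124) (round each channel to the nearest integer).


Multiply: C = A×B/255, rounded to nearest integer
R: 165×238/255 = 39270/255 ≈ 154.000 → 154
G: 214×125/255 = 26750/255 ≈ 104.902 → 105
B: 253×124/255 = 31372/255 ≈ 123.027 → 123
= RGB(154, 105, 123)


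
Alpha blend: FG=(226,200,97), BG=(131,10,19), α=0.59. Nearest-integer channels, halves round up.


C = α×F + (1-α)×B, with 1-α = 0.41
R: 0.59×226 + 0.41×131 = 133.34 + 53.71 = 187.05 → 187
G: 0.59×200 + 0.41×10 = 118.00 + 4.10 = 122.10 → 122
B: 0.59×97 + 0.41×19 = 57.23 + 7.79 = 65.02 → 65
= RGB(187, 122, 65)


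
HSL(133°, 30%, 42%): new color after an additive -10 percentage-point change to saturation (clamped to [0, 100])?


Original S = 30%
Adjustment = -10 percentage points
New S = 30 + (-10) = 20
Clamp to [0, 100] → 20
= HSL(133°, 20%, 42%)


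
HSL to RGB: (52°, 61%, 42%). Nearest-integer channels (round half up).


H=52°, S=0.61, L=0.42
C = (1-|2L-1|)×S = (1-|-0.16|)×0.61 = 0.5124
H' = H/60 = 52/60 ≈ 0.8667; X = C×(1-|H' mod 2 - 1|) = 0.44408
m = L - C/2 = 0.42 - 0.2562 = 0.1638
Sector ⌊H'⌋ = 0 → (R',G',B') = (0.5124, 0.44408, 0.0)
RGB = ((R'+m)×255, (G'+m)×255, (B'+m)×255) = (172.431, 155.0094, 41.769)
Round half up → RGB(172, 155, 42)


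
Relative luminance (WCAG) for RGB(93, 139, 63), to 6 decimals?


Linearize each channel (sRGB transfer function): c = v/255; c_lin = c/12.92 if c ≤ 0.04045, else ((c+0.055)/1.055)^2.4
  R: 93/255 ≈ 0.364706 > 0.04045 → ((0.364706+0.055)/1.055)^2.4 ≈ 0.109462
  G: 139/255 ≈ 0.545098 > 0.04045 → ((0.545098+0.055)/1.055)^2.4 ≈ 0.258183
  B: 63/255 ≈ 0.247059 > 0.04045 → ((0.247059+0.055)/1.055)^2.4 ≈ 0.049707
R_lin = 0.109462, G_lin = 0.258183, B_lin = 0.049707
L = 0.2126×R + 0.7152×G + 0.0722×B
L = 0.2126×0.109462 + 0.7152×0.258183 + 0.0722×0.049707
L ≈ 0.211513


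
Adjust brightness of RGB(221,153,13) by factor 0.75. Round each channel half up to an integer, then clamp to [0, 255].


Multiply each channel by 0.75, round half up, clamp to [0, 255]
R: 221×0.75 = 165.75 → round → 166
G: 153×0.75 = 114.75 → round → 115
B: 13×0.75 = 9.75 → round → 10
= RGB(166, 115, 10)


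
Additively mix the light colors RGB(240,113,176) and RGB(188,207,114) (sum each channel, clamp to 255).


Additive: each channel = min(255, C₁+C₂)
R: 240+188 = 428 → 255
G: 113+207 = 320 → 255
B: 176+114 = 290 → 255
= RGB(255, 255, 255)


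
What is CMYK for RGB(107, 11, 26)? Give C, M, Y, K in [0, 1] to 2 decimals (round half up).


R'=107/255≈0.4196, G'=11/255≈0.0431, B'=26/255≈0.1020
K = 1 - max(R',G',B') = 1 - 107/255 = 148/255 = 0.58039… → 0.58
(1-R'-K)/(1-K) simplifies to (max-R)/max with max = 107:
C = (107-107)/107 = 0/107 = 0 → 0.00
M = (107-11)/107 = 96/107 = 0.89719… → 0.90
Y = (107-26)/107 = 81/107 = 0.75700… → 0.76
= CMYK(0.00, 0.90, 0.76, 0.58)


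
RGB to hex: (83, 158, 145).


R = 83 → 53 (hex)
G = 158 → 9E (hex)
B = 145 → 91 (hex)
Hex = #539E91


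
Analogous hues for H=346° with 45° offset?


Base hue: 346°
Left analog: (346 - 45) mod 360 = 301°
Right analog: (346 + 45) mod 360 = 31°
Analogous hues = 301° and 31°


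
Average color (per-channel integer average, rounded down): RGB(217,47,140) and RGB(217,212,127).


Midpoint: each channel = ⌊(C₁+C₂)/2⌋
R: ⌊(217+217)/2⌋ = 217
G: ⌊(47+212)/2⌋ = 129
B: ⌊(140+127)/2⌋ = 133
= RGB(217, 129, 133)


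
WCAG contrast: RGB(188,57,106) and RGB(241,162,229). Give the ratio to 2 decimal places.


Linearize each sRGB channel c=v/255: c/12.92 if c ≤ 0.04045 else ((c+0.055)/1.055)^2.4
L = 0.2126×R_lin + 0.7152×G_lin + 0.0722×B_lin
Color 1 (188,57,106):
  R=188: 188/255≈0.7373 > 0.04045 → ((0.7373+0.055)/1.055)^2.4 ≈ 0.50289
  G=57: 57/255≈0.2235 > 0.04045 → ((0.2235+0.055)/1.055)^2.4 ≈ 0.04092
  B=106: 106/255≈0.4157 > 0.04045 → ((0.4157+0.055)/1.055)^2.4 ≈ 0.14413
  L1 = 0.2126×0.50289 + 0.7152×0.04092 + 0.0722×0.14413 ≈ 0.14658
Color 2 (241,162,229):
  R=241: 241/255≈0.9451 > 0.04045 → ((0.9451+0.055)/1.055)^2.4 ≈ 0.87962
  G=162: 162/255≈0.6353 > 0.04045 → ((0.6353+0.055)/1.055)^2.4 ≈ 0.36131
  B=229: 229/255≈0.8980 > 0.04045 → ((0.8980+0.055)/1.055)^2.4 ≈ 0.78354
  L2 = 0.2126×0.87962 + 0.7152×0.36131 + 0.0722×0.78354 ≈ 0.50199
Lighter = 0.50199, Darker = 0.14658
Ratio = (L_lighter + 0.05) / (L_darker + 0.05)
Ratio = (0.50199 + 0.05) / (0.14658 + 0.05) = 0.55199 / 0.19658 ≈ 2.8079
Ratio ≈ 2.81:1


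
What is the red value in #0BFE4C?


Color: #0BFE4C
R = 0B = 11
G = FE = 254
B = 4C = 76
Red = 11


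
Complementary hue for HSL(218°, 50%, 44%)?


Complement = opposite side of color wheel = hue + 180°
H' = (218 + 180) mod 360 = 38°
S and L unchanged.
= HSL(38°, 50%, 44%)


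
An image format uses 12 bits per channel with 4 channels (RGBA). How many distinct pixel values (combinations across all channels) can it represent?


Total bits = 12 bits/channel × 4 channels = 48 bits
Distinct pixel values = 2^48
= 281,474,976,710,656 pixel values


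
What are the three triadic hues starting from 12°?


Triadic: equally spaced at 120° intervals
H1 = 12°
H2 = (12 + 120) mod 360 = 132°
H3 = (12 + 240) mod 360 = 252°
Triadic = 12°, 132°, 252°


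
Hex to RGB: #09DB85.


09 → 9 (R)
DB → 219 (G)
85 → 133 (B)
= RGB(9, 219, 133)


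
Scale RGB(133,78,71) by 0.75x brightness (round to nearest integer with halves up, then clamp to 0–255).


Multiply each channel by 0.75, round half up, clamp to [0, 255]
R: 133×0.75 = 99.75 → round → 100
G: 78×0.75 = 58.5 → round → 59
B: 71×0.75 = 53.25 → round → 53
= RGB(100, 59, 53)
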